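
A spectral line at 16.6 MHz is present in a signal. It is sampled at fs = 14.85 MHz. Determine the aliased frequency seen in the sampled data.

16.6 MHz mod fs = 1.75 MHz.
1.75 MHz ≤ fs/2 = 7.425 MHz, appears at 1.75 MHz.

1.75 MHz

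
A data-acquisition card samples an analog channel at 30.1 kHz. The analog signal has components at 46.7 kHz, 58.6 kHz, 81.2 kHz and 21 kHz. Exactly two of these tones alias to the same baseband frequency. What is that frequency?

9.1 kHz

fs/2 = 15.05 kHz.
46.7 kHz mod fs = 16.6 kHz.
16.6 kHz > fs/2 = 15.05 kHz, folds to fs − 16.6 kHz = 13.5 kHz.
58.6 kHz mod fs = 28.5 kHz.
28.5 kHz > fs/2 = 15.05 kHz, folds to fs − 28.5 kHz = 1.6 kHz.
81.2 kHz mod fs = 21 kHz.
21 kHz > fs/2 = 15.05 kHz, folds to fs − 21 kHz = 9.1 kHz.
21 kHz > fs/2 = 15.05 kHz, folds to fs − 21 kHz = 9.1 kHz.
21 kHz and 81.2 kHz both map to 9.1 kHz.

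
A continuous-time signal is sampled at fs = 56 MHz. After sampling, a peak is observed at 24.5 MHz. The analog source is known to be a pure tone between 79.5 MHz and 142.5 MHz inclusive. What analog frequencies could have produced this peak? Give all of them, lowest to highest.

Frequencies that alias to 24.5 MHz are k·fs ± 24.5 MHz for integer k ≥ 0.
k=0: 24.5 MHz.
k=1: 31.5 MHz, 80.5 MHz.
k=2: 87.5 MHz, 136.5 MHz.
k=3: 143.5 MHz, 192.5 MHz.
Within [79.5 MHz, 142.5 MHz]: 80.5 MHz, 87.5 MHz, 136.5 MHz.

80.5 MHz, 87.5 MHz, 136.5 MHz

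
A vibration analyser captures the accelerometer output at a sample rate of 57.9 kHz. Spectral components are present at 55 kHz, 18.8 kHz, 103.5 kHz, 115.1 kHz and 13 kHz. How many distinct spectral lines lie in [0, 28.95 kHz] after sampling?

5

fs/2 = 28.95 kHz.
55 kHz > fs/2 = 28.95 kHz, folds to fs − 55 kHz = 2.9 kHz.
18.8 kHz ≤ fs/2 = 28.95 kHz, passes unchanged.
103.5 kHz mod fs = 45.6 kHz.
45.6 kHz > fs/2 = 28.95 kHz, folds to fs − 45.6 kHz = 12.3 kHz.
115.1 kHz mod fs = 57.2 kHz.
57.2 kHz > fs/2 = 28.95 kHz, folds to fs − 57.2 kHz = 0.7 kHz.
13 kHz ≤ fs/2 = 28.95 kHz, passes unchanged.
Distinct values: {0.7 kHz, 2.9 kHz, 12.3 kHz, 13 kHz, 18.8 kHz} → 5.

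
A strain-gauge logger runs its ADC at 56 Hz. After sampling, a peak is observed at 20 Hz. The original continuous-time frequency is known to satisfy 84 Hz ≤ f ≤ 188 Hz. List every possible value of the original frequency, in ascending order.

Frequencies that alias to 20 Hz are k·fs ± 20 Hz for integer k ≥ 0.
k=0: 20 Hz.
k=1: 36 Hz, 76 Hz.
k=2: 92 Hz, 132 Hz.
k=3: 148 Hz, 188 Hz.
k=4: 204 Hz, 244 Hz.
Within [84 Hz, 188 Hz]: 92 Hz, 132 Hz, 148 Hz, 188 Hz.

92 Hz, 132 Hz, 148 Hz, 188 Hz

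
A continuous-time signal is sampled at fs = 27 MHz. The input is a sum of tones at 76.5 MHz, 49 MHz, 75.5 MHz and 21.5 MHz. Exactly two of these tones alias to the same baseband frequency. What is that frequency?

fs/2 = 13.5 MHz.
76.5 MHz mod fs = 22.5 MHz.
22.5 MHz > fs/2 = 13.5 MHz, folds to fs − 22.5 MHz = 4.5 MHz.
49 MHz mod fs = 22 MHz.
22 MHz > fs/2 = 13.5 MHz, folds to fs − 22 MHz = 5 MHz.
75.5 MHz mod fs = 21.5 MHz.
21.5 MHz > fs/2 = 13.5 MHz, folds to fs − 21.5 MHz = 5.5 MHz.
21.5 MHz > fs/2 = 13.5 MHz, folds to fs − 21.5 MHz = 5.5 MHz.
21.5 MHz and 75.5 MHz both map to 5.5 MHz.

5.5 MHz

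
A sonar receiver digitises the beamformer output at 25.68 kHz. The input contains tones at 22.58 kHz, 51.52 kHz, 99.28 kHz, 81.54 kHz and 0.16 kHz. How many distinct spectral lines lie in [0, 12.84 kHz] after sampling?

4

fs/2 = 12.84 kHz.
22.58 kHz > fs/2 = 12.84 kHz, folds to fs − 22.58 kHz = 3.1 kHz.
51.52 kHz mod fs = 0.16 kHz.
0.16 kHz ≤ fs/2 = 12.84 kHz, appears at 0.16 kHz.
99.28 kHz mod fs = 22.24 kHz.
22.24 kHz > fs/2 = 12.84 kHz, folds to fs − 22.24 kHz = 3.44 kHz.
81.54 kHz mod fs = 4.5 kHz.
4.5 kHz ≤ fs/2 = 12.84 kHz, appears at 4.5 kHz.
0.16 kHz ≤ fs/2 = 12.84 kHz, passes unchanged.
Distinct values: {0.16 kHz, 3.1 kHz, 3.44 kHz, 4.5 kHz} → 4.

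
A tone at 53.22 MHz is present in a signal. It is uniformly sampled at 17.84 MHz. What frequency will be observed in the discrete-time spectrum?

53.22 MHz mod fs = 17.54 MHz.
17.54 MHz > fs/2 = 8.92 MHz, folds to fs − 17.54 MHz = 0.3 MHz.

0.3 MHz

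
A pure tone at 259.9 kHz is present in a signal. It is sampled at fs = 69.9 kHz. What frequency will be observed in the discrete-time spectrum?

19.7 kHz

259.9 kHz mod fs = 50.2 kHz.
50.2 kHz > fs/2 = 34.95 kHz, folds to fs − 50.2 kHz = 19.7 kHz.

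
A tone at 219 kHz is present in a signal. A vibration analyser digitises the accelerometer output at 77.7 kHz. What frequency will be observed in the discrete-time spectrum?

219 kHz mod fs = 63.6 kHz.
63.6 kHz > fs/2 = 38.85 kHz, folds to fs − 63.6 kHz = 14.1 kHz.

14.1 kHz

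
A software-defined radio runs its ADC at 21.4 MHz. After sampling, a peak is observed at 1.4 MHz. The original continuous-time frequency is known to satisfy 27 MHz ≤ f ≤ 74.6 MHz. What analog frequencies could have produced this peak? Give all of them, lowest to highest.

Frequencies that alias to 1.4 MHz are k·fs ± 1.4 MHz for integer k ≥ 0.
k=0: 1.4 MHz.
k=1: 20 MHz, 22.8 MHz.
k=2: 41.4 MHz, 44.2 MHz.
k=3: 62.8 MHz, 65.6 MHz.
k=4: 84.2 MHz, 87 MHz.
Within [27 MHz, 74.6 MHz]: 41.4 MHz, 44.2 MHz, 62.8 MHz, 65.6 MHz.

41.4 MHz, 44.2 MHz, 62.8 MHz, 65.6 MHz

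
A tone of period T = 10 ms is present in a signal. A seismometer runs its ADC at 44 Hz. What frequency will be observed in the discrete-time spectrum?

12 Hz

T = 10 ms → f = 1/T = 100 Hz.
100 Hz mod fs = 12 Hz.
12 Hz ≤ fs/2 = 22 Hz, appears at 12 Hz.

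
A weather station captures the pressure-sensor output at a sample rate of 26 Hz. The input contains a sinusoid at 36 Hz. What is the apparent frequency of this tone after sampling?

10 Hz

36 Hz mod fs = 10 Hz.
10 Hz ≤ fs/2 = 13 Hz, appears at 10 Hz.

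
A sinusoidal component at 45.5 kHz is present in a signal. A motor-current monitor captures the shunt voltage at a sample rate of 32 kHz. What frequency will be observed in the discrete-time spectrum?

45.5 kHz mod fs = 13.5 kHz.
13.5 kHz ≤ fs/2 = 16 kHz, appears at 13.5 kHz.

13.5 kHz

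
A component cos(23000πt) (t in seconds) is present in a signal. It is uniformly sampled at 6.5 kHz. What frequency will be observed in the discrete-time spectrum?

1.5 kHz

ω = 23000π rad/s → f = ω/(2π) = 11500 Hz = 11.5 kHz.
11.5 kHz mod fs = 5 kHz.
5 kHz > fs/2 = 3.25 kHz, folds to fs − 5 kHz = 1.5 kHz.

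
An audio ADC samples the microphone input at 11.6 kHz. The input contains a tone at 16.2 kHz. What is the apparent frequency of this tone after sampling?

16.2 kHz mod fs = 4.6 kHz.
4.6 kHz ≤ fs/2 = 5.8 kHz, appears at 4.6 kHz.

4.6 kHz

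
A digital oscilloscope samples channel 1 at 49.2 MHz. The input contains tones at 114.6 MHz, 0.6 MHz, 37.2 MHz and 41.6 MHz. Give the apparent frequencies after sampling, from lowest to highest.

fs/2 = 24.6 MHz.
114.6 MHz mod fs = 16.2 MHz.
16.2 MHz ≤ fs/2 = 24.6 MHz, appears at 16.2 MHz.
0.6 MHz ≤ fs/2 = 24.6 MHz, passes unchanged.
37.2 MHz > fs/2 = 24.6 MHz, folds to fs − 37.2 MHz = 12 MHz.
41.6 MHz > fs/2 = 24.6 MHz, folds to fs − 41.6 MHz = 7.6 MHz.
Distinct values: {0.6 MHz, 7.6 MHz, 12 MHz, 16.2 MHz}.

0.6 MHz, 7.6 MHz, 12 MHz, 16.2 MHz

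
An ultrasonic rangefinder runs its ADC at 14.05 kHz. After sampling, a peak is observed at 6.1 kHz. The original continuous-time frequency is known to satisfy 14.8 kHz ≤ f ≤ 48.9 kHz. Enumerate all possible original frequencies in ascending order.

20.15 kHz, 22 kHz, 34.2 kHz, 36.05 kHz, 48.25 kHz

Frequencies that alias to 6.1 kHz are k·fs ± 6.1 kHz for integer k ≥ 0.
k=0: 6.1 kHz.
k=1: 7.95 kHz, 20.15 kHz.
k=2: 22 kHz, 34.2 kHz.
k=3: 36.05 kHz, 48.25 kHz.
k=4: 50.1 kHz, 62.3 kHz.
Within [14.8 kHz, 48.9 kHz]: 20.15 kHz, 22 kHz, 34.2 kHz, 36.05 kHz, 48.25 kHz.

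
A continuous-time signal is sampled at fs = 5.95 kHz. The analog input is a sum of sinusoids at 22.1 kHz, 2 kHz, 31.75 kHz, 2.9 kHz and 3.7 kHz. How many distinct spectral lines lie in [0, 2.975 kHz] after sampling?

fs/2 = 2.975 kHz.
22.1 kHz mod fs = 4.25 kHz.
4.25 kHz > fs/2 = 2.975 kHz, folds to fs − 4.25 kHz = 1.7 kHz.
2 kHz ≤ fs/2 = 2.975 kHz, passes unchanged.
31.75 kHz mod fs = 2 kHz.
2 kHz ≤ fs/2 = 2.975 kHz, appears at 2 kHz.
2.9 kHz ≤ fs/2 = 2.975 kHz, passes unchanged.
3.7 kHz > fs/2 = 2.975 kHz, folds to fs − 3.7 kHz = 2.25 kHz.
Distinct values: {1.7 kHz, 2 kHz, 2.25 kHz, 2.9 kHz} → 4.

4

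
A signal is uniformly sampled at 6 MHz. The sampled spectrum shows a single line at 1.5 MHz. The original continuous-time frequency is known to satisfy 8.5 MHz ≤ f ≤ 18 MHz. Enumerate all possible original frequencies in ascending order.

10.5 MHz, 13.5 MHz, 16.5 MHz

Frequencies that alias to 1.5 MHz are k·fs ± 1.5 MHz for integer k ≥ 0.
k=0: 1.5 MHz.
k=1: 4.5 MHz, 7.5 MHz.
k=2: 10.5 MHz, 13.5 MHz.
k=3: 16.5 MHz, 19.5 MHz.
k=4: 22.5 MHz, 25.5 MHz.
Within [8.5 MHz, 18 MHz]: 10.5 MHz, 13.5 MHz, 16.5 MHz.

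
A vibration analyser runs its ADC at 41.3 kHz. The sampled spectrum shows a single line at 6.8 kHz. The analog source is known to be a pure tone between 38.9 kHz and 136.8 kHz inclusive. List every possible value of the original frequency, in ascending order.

48.1 kHz, 75.8 kHz, 89.4 kHz, 117.1 kHz, 130.7 kHz

Frequencies that alias to 6.8 kHz are k·fs ± 6.8 kHz for integer k ≥ 0.
k=0: 6.8 kHz.
k=1: 34.5 kHz, 48.1 kHz.
k=2: 75.8 kHz, 89.4 kHz.
k=3: 117.1 kHz, 130.7 kHz.
k=4: 158.4 kHz, 172 kHz.
Within [38.9 kHz, 136.8 kHz]: 48.1 kHz, 75.8 kHz, 89.4 kHz, 117.1 kHz, 130.7 kHz.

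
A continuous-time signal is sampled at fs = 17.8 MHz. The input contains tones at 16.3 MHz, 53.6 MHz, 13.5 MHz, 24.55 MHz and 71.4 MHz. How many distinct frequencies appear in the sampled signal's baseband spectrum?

fs/2 = 8.9 MHz.
16.3 MHz > fs/2 = 8.9 MHz, folds to fs − 16.3 MHz = 1.5 MHz.
53.6 MHz mod fs = 0.2 MHz.
0.2 MHz ≤ fs/2 = 8.9 MHz, appears at 0.2 MHz.
13.5 MHz > fs/2 = 8.9 MHz, folds to fs − 13.5 MHz = 4.3 MHz.
24.55 MHz mod fs = 6.75 MHz.
6.75 MHz ≤ fs/2 = 8.9 MHz, appears at 6.75 MHz.
71.4 MHz mod fs = 0.2 MHz.
0.2 MHz ≤ fs/2 = 8.9 MHz, appears at 0.2 MHz.
Distinct values: {0.2 MHz, 1.5 MHz, 4.3 MHz, 6.75 MHz} → 4.

4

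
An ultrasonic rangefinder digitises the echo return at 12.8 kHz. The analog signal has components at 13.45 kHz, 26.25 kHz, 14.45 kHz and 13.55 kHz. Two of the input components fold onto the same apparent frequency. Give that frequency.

fs/2 = 6.4 kHz.
13.45 kHz mod fs = 0.65 kHz.
0.65 kHz ≤ fs/2 = 6.4 kHz, appears at 0.65 kHz.
26.25 kHz mod fs = 0.65 kHz.
0.65 kHz ≤ fs/2 = 6.4 kHz, appears at 0.65 kHz.
14.45 kHz mod fs = 1.65 kHz.
1.65 kHz ≤ fs/2 = 6.4 kHz, appears at 1.65 kHz.
13.55 kHz mod fs = 0.75 kHz.
0.75 kHz ≤ fs/2 = 6.4 kHz, appears at 0.75 kHz.
13.45 kHz and 26.25 kHz both map to 0.65 kHz.

0.65 kHz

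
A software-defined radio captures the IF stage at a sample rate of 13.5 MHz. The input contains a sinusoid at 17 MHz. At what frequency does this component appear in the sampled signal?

3.5 MHz

17 MHz mod fs = 3.5 MHz.
3.5 MHz ≤ fs/2 = 6.75 MHz, appears at 3.5 MHz.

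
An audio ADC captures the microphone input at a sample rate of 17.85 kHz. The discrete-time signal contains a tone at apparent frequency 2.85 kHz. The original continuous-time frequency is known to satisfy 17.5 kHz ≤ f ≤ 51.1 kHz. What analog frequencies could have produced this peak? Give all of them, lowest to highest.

20.7 kHz, 32.85 kHz, 38.55 kHz, 50.7 kHz

Frequencies that alias to 2.85 kHz are k·fs ± 2.85 kHz for integer k ≥ 0.
k=0: 2.85 kHz.
k=1: 15 kHz, 20.7 kHz.
k=2: 32.85 kHz, 38.55 kHz.
k=3: 50.7 kHz, 56.4 kHz.
k=4: 68.55 kHz, 74.25 kHz.
Within [17.5 kHz, 51.1 kHz]: 20.7 kHz, 32.85 kHz, 38.55 kHz, 50.7 kHz.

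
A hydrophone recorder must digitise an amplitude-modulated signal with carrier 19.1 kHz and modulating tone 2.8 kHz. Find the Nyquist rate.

AM sidebands sit at fc ± fm = 16.3 kHz and 21.9 kHz.
Highest-frequency component: 21.9 kHz.
Nyquist rate = 2 × 21.9 kHz = 43.8 kHz.

43.8 kHz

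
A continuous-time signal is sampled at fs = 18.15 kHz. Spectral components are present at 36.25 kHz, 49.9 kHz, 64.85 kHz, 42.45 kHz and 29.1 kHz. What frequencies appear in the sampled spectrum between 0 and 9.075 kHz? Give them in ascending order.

0.05 kHz, 4.55 kHz, 6.15 kHz, 7.2 kHz, 7.75 kHz

fs/2 = 9.075 kHz.
36.25 kHz mod fs = 18.1 kHz.
18.1 kHz > fs/2 = 9.075 kHz, folds to fs − 18.1 kHz = 0.05 kHz.
49.9 kHz mod fs = 13.6 kHz.
13.6 kHz > fs/2 = 9.075 kHz, folds to fs − 13.6 kHz = 4.55 kHz.
64.85 kHz mod fs = 10.4 kHz.
10.4 kHz > fs/2 = 9.075 kHz, folds to fs − 10.4 kHz = 7.75 kHz.
42.45 kHz mod fs = 6.15 kHz.
6.15 kHz ≤ fs/2 = 9.075 kHz, appears at 6.15 kHz.
29.1 kHz mod fs = 10.95 kHz.
10.95 kHz > fs/2 = 9.075 kHz, folds to fs − 10.95 kHz = 7.2 kHz.
Distinct values: {0.05 kHz, 4.55 kHz, 6.15 kHz, 7.2 kHz, 7.75 kHz}.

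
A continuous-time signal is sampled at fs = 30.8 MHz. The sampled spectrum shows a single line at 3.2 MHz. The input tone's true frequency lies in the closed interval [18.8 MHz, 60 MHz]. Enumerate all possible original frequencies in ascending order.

Frequencies that alias to 3.2 MHz are k·fs ± 3.2 MHz for integer k ≥ 0.
k=0: 3.2 MHz.
k=1: 27.6 MHz, 34 MHz.
k=2: 58.4 MHz, 64.8 MHz.
k=3: 89.2 MHz, 95.6 MHz.
Within [18.8 MHz, 60 MHz]: 27.6 MHz, 34 MHz, 58.4 MHz.

27.6 MHz, 34 MHz, 58.4 MHz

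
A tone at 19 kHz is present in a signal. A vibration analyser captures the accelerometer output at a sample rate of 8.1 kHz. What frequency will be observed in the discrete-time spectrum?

2.8 kHz

19 kHz mod fs = 2.8 kHz.
2.8 kHz ≤ fs/2 = 4.05 kHz, appears at 2.8 kHz.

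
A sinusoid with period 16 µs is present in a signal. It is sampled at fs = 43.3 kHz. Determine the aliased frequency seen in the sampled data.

19.2 kHz

T = 16 µs → f = 1/T = 62.5 kHz.
62.5 kHz mod fs = 19.2 kHz.
19.2 kHz ≤ fs/2 = 21.65 kHz, appears at 19.2 kHz.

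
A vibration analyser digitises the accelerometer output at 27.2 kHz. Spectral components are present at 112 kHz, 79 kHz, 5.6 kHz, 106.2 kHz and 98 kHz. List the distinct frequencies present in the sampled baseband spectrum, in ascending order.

2.6 kHz, 3.2 kHz, 5.6 kHz, 10.8 kHz

fs/2 = 13.6 kHz.
112 kHz mod fs = 3.2 kHz.
3.2 kHz ≤ fs/2 = 13.6 kHz, appears at 3.2 kHz.
79 kHz mod fs = 24.6 kHz.
24.6 kHz > fs/2 = 13.6 kHz, folds to fs − 24.6 kHz = 2.6 kHz.
5.6 kHz ≤ fs/2 = 13.6 kHz, passes unchanged.
106.2 kHz mod fs = 24.6 kHz.
24.6 kHz > fs/2 = 13.6 kHz, folds to fs − 24.6 kHz = 2.6 kHz.
98 kHz mod fs = 16.4 kHz.
16.4 kHz > fs/2 = 13.6 kHz, folds to fs − 16.4 kHz = 10.8 kHz.
Distinct values: {2.6 kHz, 3.2 kHz, 5.6 kHz, 10.8 kHz}.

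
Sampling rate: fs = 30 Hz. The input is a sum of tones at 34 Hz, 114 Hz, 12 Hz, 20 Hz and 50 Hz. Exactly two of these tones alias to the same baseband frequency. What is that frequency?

10 Hz

fs/2 = 15 Hz.
34 Hz mod fs = 4 Hz.
4 Hz ≤ fs/2 = 15 Hz, appears at 4 Hz.
114 Hz mod fs = 24 Hz.
24 Hz > fs/2 = 15 Hz, folds to fs − 24 Hz = 6 Hz.
12 Hz ≤ fs/2 = 15 Hz, passes unchanged.
20 Hz > fs/2 = 15 Hz, folds to fs − 20 Hz = 10 Hz.
50 Hz mod fs = 20 Hz.
20 Hz > fs/2 = 15 Hz, folds to fs − 20 Hz = 10 Hz.
20 Hz and 50 Hz both map to 10 Hz.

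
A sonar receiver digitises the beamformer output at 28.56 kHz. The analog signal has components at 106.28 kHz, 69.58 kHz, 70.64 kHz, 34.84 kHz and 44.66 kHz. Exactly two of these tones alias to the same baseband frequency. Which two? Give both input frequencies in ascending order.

fs/2 = 14.28 kHz.
106.28 kHz mod fs = 20.6 kHz.
20.6 kHz > fs/2 = 14.28 kHz, folds to fs − 20.6 kHz = 7.96 kHz.
69.58 kHz mod fs = 12.46 kHz.
12.46 kHz ≤ fs/2 = 14.28 kHz, appears at 12.46 kHz.
70.64 kHz mod fs = 13.52 kHz.
13.52 kHz ≤ fs/2 = 14.28 kHz, appears at 13.52 kHz.
34.84 kHz mod fs = 6.28 kHz.
6.28 kHz ≤ fs/2 = 14.28 kHz, appears at 6.28 kHz.
44.66 kHz mod fs = 16.1 kHz.
16.1 kHz > fs/2 = 14.28 kHz, folds to fs − 16.1 kHz = 12.46 kHz.
44.66 kHz and 69.58 kHz both map to 12.46 kHz.

44.66 kHz, 69.58 kHz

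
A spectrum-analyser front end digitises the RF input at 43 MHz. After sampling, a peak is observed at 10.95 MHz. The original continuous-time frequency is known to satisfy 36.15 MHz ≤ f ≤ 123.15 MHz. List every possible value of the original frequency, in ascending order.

53.95 MHz, 75.05 MHz, 96.95 MHz, 118.05 MHz

Frequencies that alias to 10.95 MHz are k·fs ± 10.95 MHz for integer k ≥ 0.
k=0: 10.95 MHz.
k=1: 32.05 MHz, 53.95 MHz.
k=2: 75.05 MHz, 96.95 MHz.
k=3: 118.05 MHz, 139.95 MHz.
k=4: 161.05 MHz, 182.95 MHz.
Within [36.15 MHz, 123.15 MHz]: 53.95 MHz, 75.05 MHz, 96.95 MHz, 118.05 MHz.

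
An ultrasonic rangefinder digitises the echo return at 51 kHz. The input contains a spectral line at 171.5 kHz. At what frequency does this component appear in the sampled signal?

18.5 kHz

171.5 kHz mod fs = 18.5 kHz.
18.5 kHz ≤ fs/2 = 25.5 kHz, appears at 18.5 kHz.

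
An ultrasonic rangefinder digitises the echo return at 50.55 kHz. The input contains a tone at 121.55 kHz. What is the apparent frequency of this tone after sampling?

20.45 kHz

121.55 kHz mod fs = 20.45 kHz.
20.45 kHz ≤ fs/2 = 25.275 kHz, appears at 20.45 kHz.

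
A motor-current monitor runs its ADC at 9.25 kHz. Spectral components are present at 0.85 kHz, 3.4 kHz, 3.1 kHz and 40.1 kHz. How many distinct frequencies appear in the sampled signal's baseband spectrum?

fs/2 = 4.625 kHz.
0.85 kHz ≤ fs/2 = 4.625 kHz, passes unchanged.
3.4 kHz ≤ fs/2 = 4.625 kHz, passes unchanged.
3.1 kHz ≤ fs/2 = 4.625 kHz, passes unchanged.
40.1 kHz mod fs = 3.1 kHz.
3.1 kHz ≤ fs/2 = 4.625 kHz, appears at 3.1 kHz.
Distinct values: {0.85 kHz, 3.1 kHz, 3.4 kHz} → 3.

3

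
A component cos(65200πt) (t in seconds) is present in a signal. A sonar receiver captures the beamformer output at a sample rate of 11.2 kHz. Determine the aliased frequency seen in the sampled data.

1 kHz

ω = 65200π rad/s → f = ω/(2π) = 32600 Hz = 32.6 kHz.
32.6 kHz mod fs = 10.2 kHz.
10.2 kHz > fs/2 = 5.6 kHz, folds to fs − 10.2 kHz = 1 kHz.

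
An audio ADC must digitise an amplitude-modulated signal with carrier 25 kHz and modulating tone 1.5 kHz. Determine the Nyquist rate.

53 kHz

AM sidebands sit at fc ± fm = 23.5 kHz and 26.5 kHz.
Highest-frequency component: 26.5 kHz.
Nyquist rate = 2 × 26.5 kHz = 53 kHz.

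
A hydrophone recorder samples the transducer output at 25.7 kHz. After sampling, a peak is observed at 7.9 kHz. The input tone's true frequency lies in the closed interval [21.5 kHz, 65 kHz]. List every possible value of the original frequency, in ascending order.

33.6 kHz, 43.5 kHz, 59.3 kHz

Frequencies that alias to 7.9 kHz are k·fs ± 7.9 kHz for integer k ≥ 0.
k=0: 7.9 kHz.
k=1: 17.8 kHz, 33.6 kHz.
k=2: 43.5 kHz, 59.3 kHz.
k=3: 69.2 kHz, 85 kHz.
Within [21.5 kHz, 65 kHz]: 33.6 kHz, 43.5 kHz, 59.3 kHz.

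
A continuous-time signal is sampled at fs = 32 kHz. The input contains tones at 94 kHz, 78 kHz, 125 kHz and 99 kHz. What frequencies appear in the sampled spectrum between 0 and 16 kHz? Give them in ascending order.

2 kHz, 3 kHz, 14 kHz

fs/2 = 16 kHz.
94 kHz mod fs = 30 kHz.
30 kHz > fs/2 = 16 kHz, folds to fs − 30 kHz = 2 kHz.
78 kHz mod fs = 14 kHz.
14 kHz ≤ fs/2 = 16 kHz, appears at 14 kHz.
125 kHz mod fs = 29 kHz.
29 kHz > fs/2 = 16 kHz, folds to fs − 29 kHz = 3 kHz.
99 kHz mod fs = 3 kHz.
3 kHz ≤ fs/2 = 16 kHz, appears at 3 kHz.
Distinct values: {2 kHz, 3 kHz, 14 kHz}.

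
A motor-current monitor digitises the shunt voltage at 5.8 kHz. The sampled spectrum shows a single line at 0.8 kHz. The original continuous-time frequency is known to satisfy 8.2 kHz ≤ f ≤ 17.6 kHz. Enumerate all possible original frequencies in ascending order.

10.8 kHz, 12.4 kHz, 16.6 kHz

Frequencies that alias to 0.8 kHz are k·fs ± 0.8 kHz for integer k ≥ 0.
k=0: 0.8 kHz.
k=1: 5 kHz, 6.6 kHz.
k=2: 10.8 kHz, 12.4 kHz.
k=3: 16.6 kHz, 18.2 kHz.
k=4: 22.4 kHz, 24 kHz.
Within [8.2 kHz, 17.6 kHz]: 10.8 kHz, 12.4 kHz, 16.6 kHz.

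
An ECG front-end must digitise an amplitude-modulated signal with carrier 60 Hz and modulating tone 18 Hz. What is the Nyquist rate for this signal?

156 Hz

AM sidebands sit at fc ± fm = 42 Hz and 78 Hz.
Highest-frequency component: 78 Hz.
Nyquist rate = 2 × 78 Hz = 156 Hz.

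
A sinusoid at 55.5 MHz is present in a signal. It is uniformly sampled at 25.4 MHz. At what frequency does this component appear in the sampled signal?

55.5 MHz mod fs = 4.7 MHz.
4.7 MHz ≤ fs/2 = 12.7 MHz, appears at 4.7 MHz.

4.7 MHz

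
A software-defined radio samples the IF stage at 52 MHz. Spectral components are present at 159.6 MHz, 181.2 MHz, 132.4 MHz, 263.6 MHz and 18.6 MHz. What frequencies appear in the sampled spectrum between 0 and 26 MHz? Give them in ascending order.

fs/2 = 26 MHz.
159.6 MHz mod fs = 3.6 MHz.
3.6 MHz ≤ fs/2 = 26 MHz, appears at 3.6 MHz.
181.2 MHz mod fs = 25.2 MHz.
25.2 MHz ≤ fs/2 = 26 MHz, appears at 25.2 MHz.
132.4 MHz mod fs = 28.4 MHz.
28.4 MHz > fs/2 = 26 MHz, folds to fs − 28.4 MHz = 23.6 MHz.
263.6 MHz mod fs = 3.6 MHz.
3.6 MHz ≤ fs/2 = 26 MHz, appears at 3.6 MHz.
18.6 MHz ≤ fs/2 = 26 MHz, passes unchanged.
Distinct values: {3.6 MHz, 18.6 MHz, 23.6 MHz, 25.2 MHz}.

3.6 MHz, 18.6 MHz, 23.6 MHz, 25.2 MHz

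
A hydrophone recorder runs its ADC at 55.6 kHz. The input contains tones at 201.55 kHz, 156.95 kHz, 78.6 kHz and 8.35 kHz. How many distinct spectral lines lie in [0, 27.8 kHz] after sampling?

fs/2 = 27.8 kHz.
201.55 kHz mod fs = 34.75 kHz.
34.75 kHz > fs/2 = 27.8 kHz, folds to fs − 34.75 kHz = 20.85 kHz.
156.95 kHz mod fs = 45.75 kHz.
45.75 kHz > fs/2 = 27.8 kHz, folds to fs − 45.75 kHz = 9.85 kHz.
78.6 kHz mod fs = 23 kHz.
23 kHz ≤ fs/2 = 27.8 kHz, appears at 23 kHz.
8.35 kHz ≤ fs/2 = 27.8 kHz, passes unchanged.
Distinct values: {8.35 kHz, 9.85 kHz, 20.85 kHz, 23 kHz} → 4.

4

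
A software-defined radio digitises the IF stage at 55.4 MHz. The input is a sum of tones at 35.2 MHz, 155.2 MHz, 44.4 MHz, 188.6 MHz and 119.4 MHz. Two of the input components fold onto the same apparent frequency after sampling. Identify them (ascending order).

44.4 MHz, 155.2 MHz

fs/2 = 27.7 MHz.
35.2 MHz > fs/2 = 27.7 MHz, folds to fs − 35.2 MHz = 20.2 MHz.
155.2 MHz mod fs = 44.4 MHz.
44.4 MHz > fs/2 = 27.7 MHz, folds to fs − 44.4 MHz = 11 MHz.
44.4 MHz > fs/2 = 27.7 MHz, folds to fs − 44.4 MHz = 11 MHz.
188.6 MHz mod fs = 22.4 MHz.
22.4 MHz ≤ fs/2 = 27.7 MHz, appears at 22.4 MHz.
119.4 MHz mod fs = 8.6 MHz.
8.6 MHz ≤ fs/2 = 27.7 MHz, appears at 8.6 MHz.
44.4 MHz and 155.2 MHz both map to 11 MHz.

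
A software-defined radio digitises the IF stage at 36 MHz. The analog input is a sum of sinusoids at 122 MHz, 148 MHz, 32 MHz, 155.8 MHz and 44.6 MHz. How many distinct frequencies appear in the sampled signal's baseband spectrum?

fs/2 = 18 MHz.
122 MHz mod fs = 14 MHz.
14 MHz ≤ fs/2 = 18 MHz, appears at 14 MHz.
148 MHz mod fs = 4 MHz.
4 MHz ≤ fs/2 = 18 MHz, appears at 4 MHz.
32 MHz > fs/2 = 18 MHz, folds to fs − 32 MHz = 4 MHz.
155.8 MHz mod fs = 11.8 MHz.
11.8 MHz ≤ fs/2 = 18 MHz, appears at 11.8 MHz.
44.6 MHz mod fs = 8.6 MHz.
8.6 MHz ≤ fs/2 = 18 MHz, appears at 8.6 MHz.
Distinct values: {4 MHz, 8.6 MHz, 11.8 MHz, 14 MHz} → 4.

4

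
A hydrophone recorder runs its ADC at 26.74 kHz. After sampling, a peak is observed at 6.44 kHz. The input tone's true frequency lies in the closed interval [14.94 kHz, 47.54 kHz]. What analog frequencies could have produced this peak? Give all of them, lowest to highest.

Frequencies that alias to 6.44 kHz are k·fs ± 6.44 kHz for integer k ≥ 0.
k=0: 6.44 kHz.
k=1: 20.3 kHz, 33.18 kHz.
k=2: 47.04 kHz, 59.92 kHz.
k=3: 73.78 kHz, 86.66 kHz.
Within [14.94 kHz, 47.54 kHz]: 20.3 kHz, 33.18 kHz, 47.04 kHz.

20.3 kHz, 33.18 kHz, 47.04 kHz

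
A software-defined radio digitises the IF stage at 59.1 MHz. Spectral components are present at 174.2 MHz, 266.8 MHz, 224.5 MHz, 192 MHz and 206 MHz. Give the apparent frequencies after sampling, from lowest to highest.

3.1 MHz, 11.9 MHz, 14.7 MHz, 28.7 MHz

fs/2 = 29.55 MHz.
174.2 MHz mod fs = 56 MHz.
56 MHz > fs/2 = 29.55 MHz, folds to fs − 56 MHz = 3.1 MHz.
266.8 MHz mod fs = 30.4 MHz.
30.4 MHz > fs/2 = 29.55 MHz, folds to fs − 30.4 MHz = 28.7 MHz.
224.5 MHz mod fs = 47.2 MHz.
47.2 MHz > fs/2 = 29.55 MHz, folds to fs − 47.2 MHz = 11.9 MHz.
192 MHz mod fs = 14.7 MHz.
14.7 MHz ≤ fs/2 = 29.55 MHz, appears at 14.7 MHz.
206 MHz mod fs = 28.7 MHz.
28.7 MHz ≤ fs/2 = 29.55 MHz, appears at 28.7 MHz.
Distinct values: {3.1 MHz, 11.9 MHz, 14.7 MHz, 28.7 MHz}.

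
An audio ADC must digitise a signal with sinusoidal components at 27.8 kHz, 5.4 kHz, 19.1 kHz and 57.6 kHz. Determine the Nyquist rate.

Highest-frequency component: 57.6 kHz.
Nyquist rate = 2 × 57.6 kHz = 115.2 kHz.

115.2 kHz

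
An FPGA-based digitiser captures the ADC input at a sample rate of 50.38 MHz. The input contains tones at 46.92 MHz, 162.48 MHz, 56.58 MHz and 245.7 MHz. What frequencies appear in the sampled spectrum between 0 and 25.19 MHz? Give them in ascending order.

3.46 MHz, 6.2 MHz, 11.34 MHz

fs/2 = 25.19 MHz.
46.92 MHz > fs/2 = 25.19 MHz, folds to fs − 46.92 MHz = 3.46 MHz.
162.48 MHz mod fs = 11.34 MHz.
11.34 MHz ≤ fs/2 = 25.19 MHz, appears at 11.34 MHz.
56.58 MHz mod fs = 6.2 MHz.
6.2 MHz ≤ fs/2 = 25.19 MHz, appears at 6.2 MHz.
245.7 MHz mod fs = 44.18 MHz.
44.18 MHz > fs/2 = 25.19 MHz, folds to fs − 44.18 MHz = 6.2 MHz.
Distinct values: {3.46 MHz, 6.2 MHz, 11.34 MHz}.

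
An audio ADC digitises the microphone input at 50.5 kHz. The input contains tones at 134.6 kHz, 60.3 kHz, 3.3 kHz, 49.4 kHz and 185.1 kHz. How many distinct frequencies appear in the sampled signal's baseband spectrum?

4

fs/2 = 25.25 kHz.
134.6 kHz mod fs = 33.6 kHz.
33.6 kHz > fs/2 = 25.25 kHz, folds to fs − 33.6 kHz = 16.9 kHz.
60.3 kHz mod fs = 9.8 kHz.
9.8 kHz ≤ fs/2 = 25.25 kHz, appears at 9.8 kHz.
3.3 kHz ≤ fs/2 = 25.25 kHz, passes unchanged.
49.4 kHz > fs/2 = 25.25 kHz, folds to fs − 49.4 kHz = 1.1 kHz.
185.1 kHz mod fs = 33.6 kHz.
33.6 kHz > fs/2 = 25.25 kHz, folds to fs − 33.6 kHz = 16.9 kHz.
Distinct values: {1.1 kHz, 3.3 kHz, 9.8 kHz, 16.9 kHz} → 4.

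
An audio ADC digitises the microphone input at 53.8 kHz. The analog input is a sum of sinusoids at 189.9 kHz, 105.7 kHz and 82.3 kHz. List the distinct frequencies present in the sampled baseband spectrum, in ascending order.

1.9 kHz, 25.3 kHz

fs/2 = 26.9 kHz.
189.9 kHz mod fs = 28.5 kHz.
28.5 kHz > fs/2 = 26.9 kHz, folds to fs − 28.5 kHz = 25.3 kHz.
105.7 kHz mod fs = 51.9 kHz.
51.9 kHz > fs/2 = 26.9 kHz, folds to fs − 51.9 kHz = 1.9 kHz.
82.3 kHz mod fs = 28.5 kHz.
28.5 kHz > fs/2 = 26.9 kHz, folds to fs − 28.5 kHz = 25.3 kHz.
Distinct values: {1.9 kHz, 25.3 kHz}.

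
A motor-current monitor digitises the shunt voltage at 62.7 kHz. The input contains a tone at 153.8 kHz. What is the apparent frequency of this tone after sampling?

28.4 kHz

153.8 kHz mod fs = 28.4 kHz.
28.4 kHz ≤ fs/2 = 31.35 kHz, appears at 28.4 kHz.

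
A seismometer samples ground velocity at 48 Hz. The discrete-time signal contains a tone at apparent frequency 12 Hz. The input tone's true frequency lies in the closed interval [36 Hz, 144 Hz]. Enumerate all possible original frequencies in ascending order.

36 Hz, 60 Hz, 84 Hz, 108 Hz, 132 Hz

Frequencies that alias to 12 Hz are k·fs ± 12 Hz for integer k ≥ 0.
k=0: 12 Hz.
k=1: 36 Hz, 60 Hz.
k=2: 84 Hz, 108 Hz.
k=3: 132 Hz, 156 Hz.
k=4: 180 Hz, 204 Hz.
Within [36 Hz, 144 Hz]: 36 Hz, 60 Hz, 84 Hz, 108 Hz, 132 Hz.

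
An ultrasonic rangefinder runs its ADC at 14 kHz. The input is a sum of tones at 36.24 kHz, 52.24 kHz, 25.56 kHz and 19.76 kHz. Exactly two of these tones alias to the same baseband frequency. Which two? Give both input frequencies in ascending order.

19.76 kHz, 36.24 kHz

fs/2 = 7 kHz.
36.24 kHz mod fs = 8.24 kHz.
8.24 kHz > fs/2 = 7 kHz, folds to fs − 8.24 kHz = 5.76 kHz.
52.24 kHz mod fs = 10.24 kHz.
10.24 kHz > fs/2 = 7 kHz, folds to fs − 10.24 kHz = 3.76 kHz.
25.56 kHz mod fs = 11.56 kHz.
11.56 kHz > fs/2 = 7 kHz, folds to fs − 11.56 kHz = 2.44 kHz.
19.76 kHz mod fs = 5.76 kHz.
5.76 kHz ≤ fs/2 = 7 kHz, appears at 5.76 kHz.
19.76 kHz and 36.24 kHz both map to 5.76 kHz.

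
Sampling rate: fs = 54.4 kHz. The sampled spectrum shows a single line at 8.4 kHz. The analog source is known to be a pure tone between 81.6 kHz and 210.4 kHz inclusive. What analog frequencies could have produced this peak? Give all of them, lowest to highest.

Frequencies that alias to 8.4 kHz are k·fs ± 8.4 kHz for integer k ≥ 0.
k=0: 8.4 kHz.
k=1: 46 kHz, 62.8 kHz.
k=2: 100.4 kHz, 117.2 kHz.
k=3: 154.8 kHz, 171.6 kHz.
k=4: 209.2 kHz, 226 kHz.
k=5: 263.6 kHz, 280.4 kHz.
Within [81.6 kHz, 210.4 kHz]: 100.4 kHz, 117.2 kHz, 154.8 kHz, 171.6 kHz, 209.2 kHz.

100.4 kHz, 117.2 kHz, 154.8 kHz, 171.6 kHz, 209.2 kHz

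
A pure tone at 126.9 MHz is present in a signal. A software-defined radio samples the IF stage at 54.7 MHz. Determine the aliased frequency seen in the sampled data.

17.5 MHz

126.9 MHz mod fs = 17.5 MHz.
17.5 MHz ≤ fs/2 = 27.35 MHz, appears at 17.5 MHz.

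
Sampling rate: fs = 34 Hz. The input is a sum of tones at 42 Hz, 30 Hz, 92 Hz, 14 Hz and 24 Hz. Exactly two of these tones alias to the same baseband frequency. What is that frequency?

fs/2 = 17 Hz.
42 Hz mod fs = 8 Hz.
8 Hz ≤ fs/2 = 17 Hz, appears at 8 Hz.
30 Hz > fs/2 = 17 Hz, folds to fs − 30 Hz = 4 Hz.
92 Hz mod fs = 24 Hz.
24 Hz > fs/2 = 17 Hz, folds to fs − 24 Hz = 10 Hz.
14 Hz ≤ fs/2 = 17 Hz, passes unchanged.
24 Hz > fs/2 = 17 Hz, folds to fs − 24 Hz = 10 Hz.
24 Hz and 92 Hz both map to 10 Hz.

10 Hz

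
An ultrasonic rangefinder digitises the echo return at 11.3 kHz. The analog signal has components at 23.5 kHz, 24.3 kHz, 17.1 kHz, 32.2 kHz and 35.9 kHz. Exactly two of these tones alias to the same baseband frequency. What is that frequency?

fs/2 = 5.65 kHz.
23.5 kHz mod fs = 0.9 kHz.
0.9 kHz ≤ fs/2 = 5.65 kHz, appears at 0.9 kHz.
24.3 kHz mod fs = 1.7 kHz.
1.7 kHz ≤ fs/2 = 5.65 kHz, appears at 1.7 kHz.
17.1 kHz mod fs = 5.8 kHz.
5.8 kHz > fs/2 = 5.65 kHz, folds to fs − 5.8 kHz = 5.5 kHz.
32.2 kHz mod fs = 9.6 kHz.
9.6 kHz > fs/2 = 5.65 kHz, folds to fs − 9.6 kHz = 1.7 kHz.
35.9 kHz mod fs = 2 kHz.
2 kHz ≤ fs/2 = 5.65 kHz, appears at 2 kHz.
24.3 kHz and 32.2 kHz both map to 1.7 kHz.

1.7 kHz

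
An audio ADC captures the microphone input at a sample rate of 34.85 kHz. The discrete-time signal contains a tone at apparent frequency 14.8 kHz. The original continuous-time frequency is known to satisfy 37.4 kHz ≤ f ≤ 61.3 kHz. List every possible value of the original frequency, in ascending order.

49.65 kHz, 54.9 kHz

Frequencies that alias to 14.8 kHz are k·fs ± 14.8 kHz for integer k ≥ 0.
k=0: 14.8 kHz.
k=1: 20.05 kHz, 49.65 kHz.
k=2: 54.9 kHz, 84.5 kHz.
k=3: 89.75 kHz, 119.35 kHz.
Within [37.4 kHz, 61.3 kHz]: 49.65 kHz, 54.9 kHz.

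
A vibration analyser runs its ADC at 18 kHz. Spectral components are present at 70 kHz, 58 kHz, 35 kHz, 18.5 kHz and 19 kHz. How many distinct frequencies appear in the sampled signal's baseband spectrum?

fs/2 = 9 kHz.
70 kHz mod fs = 16 kHz.
16 kHz > fs/2 = 9 kHz, folds to fs − 16 kHz = 2 kHz.
58 kHz mod fs = 4 kHz.
4 kHz ≤ fs/2 = 9 kHz, appears at 4 kHz.
35 kHz mod fs = 17 kHz.
17 kHz > fs/2 = 9 kHz, folds to fs − 17 kHz = 1 kHz.
18.5 kHz mod fs = 0.5 kHz.
0.5 kHz ≤ fs/2 = 9 kHz, appears at 0.5 kHz.
19 kHz mod fs = 1 kHz.
1 kHz ≤ fs/2 = 9 kHz, appears at 1 kHz.
Distinct values: {0.5 kHz, 1 kHz, 2 kHz, 4 kHz} → 4.

4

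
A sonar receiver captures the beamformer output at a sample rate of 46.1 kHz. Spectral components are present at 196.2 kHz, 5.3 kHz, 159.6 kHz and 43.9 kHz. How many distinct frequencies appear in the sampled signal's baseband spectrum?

fs/2 = 23.05 kHz.
196.2 kHz mod fs = 11.8 kHz.
11.8 kHz ≤ fs/2 = 23.05 kHz, appears at 11.8 kHz.
5.3 kHz ≤ fs/2 = 23.05 kHz, passes unchanged.
159.6 kHz mod fs = 21.3 kHz.
21.3 kHz ≤ fs/2 = 23.05 kHz, appears at 21.3 kHz.
43.9 kHz > fs/2 = 23.05 kHz, folds to fs − 43.9 kHz = 2.2 kHz.
Distinct values: {2.2 kHz, 5.3 kHz, 11.8 kHz, 21.3 kHz} → 4.

4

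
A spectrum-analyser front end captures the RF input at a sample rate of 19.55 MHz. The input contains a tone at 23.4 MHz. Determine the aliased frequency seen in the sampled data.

3.85 MHz

23.4 MHz mod fs = 3.85 MHz.
3.85 MHz ≤ fs/2 = 9.775 MHz, appears at 3.85 MHz.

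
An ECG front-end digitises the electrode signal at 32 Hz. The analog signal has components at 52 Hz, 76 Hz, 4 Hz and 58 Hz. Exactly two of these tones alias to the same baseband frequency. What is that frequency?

fs/2 = 16 Hz.
52 Hz mod fs = 20 Hz.
20 Hz > fs/2 = 16 Hz, folds to fs − 20 Hz = 12 Hz.
76 Hz mod fs = 12 Hz.
12 Hz ≤ fs/2 = 16 Hz, appears at 12 Hz.
4 Hz ≤ fs/2 = 16 Hz, passes unchanged.
58 Hz mod fs = 26 Hz.
26 Hz > fs/2 = 16 Hz, folds to fs − 26 Hz = 6 Hz.
52 Hz and 76 Hz both map to 12 Hz.

12 Hz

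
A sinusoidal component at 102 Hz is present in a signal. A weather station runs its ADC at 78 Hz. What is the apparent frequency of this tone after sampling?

24 Hz

102 Hz mod fs = 24 Hz.
24 Hz ≤ fs/2 = 39 Hz, appears at 24 Hz.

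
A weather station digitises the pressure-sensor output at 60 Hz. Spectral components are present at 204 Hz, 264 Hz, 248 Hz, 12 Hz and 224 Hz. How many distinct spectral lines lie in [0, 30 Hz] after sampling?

fs/2 = 30 Hz.
204 Hz mod fs = 24 Hz.
24 Hz ≤ fs/2 = 30 Hz, appears at 24 Hz.
264 Hz mod fs = 24 Hz.
24 Hz ≤ fs/2 = 30 Hz, appears at 24 Hz.
248 Hz mod fs = 8 Hz.
8 Hz ≤ fs/2 = 30 Hz, appears at 8 Hz.
12 Hz ≤ fs/2 = 30 Hz, passes unchanged.
224 Hz mod fs = 44 Hz.
44 Hz > fs/2 = 30 Hz, folds to fs − 44 Hz = 16 Hz.
Distinct values: {8 Hz, 12 Hz, 16 Hz, 24 Hz} → 4.

4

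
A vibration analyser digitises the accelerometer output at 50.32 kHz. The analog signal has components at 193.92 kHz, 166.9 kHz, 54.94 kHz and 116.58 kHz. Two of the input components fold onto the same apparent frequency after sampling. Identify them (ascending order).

116.58 kHz, 166.9 kHz

fs/2 = 25.16 kHz.
193.92 kHz mod fs = 42.96 kHz.
42.96 kHz > fs/2 = 25.16 kHz, folds to fs − 42.96 kHz = 7.36 kHz.
166.9 kHz mod fs = 15.94 kHz.
15.94 kHz ≤ fs/2 = 25.16 kHz, appears at 15.94 kHz.
54.94 kHz mod fs = 4.62 kHz.
4.62 kHz ≤ fs/2 = 25.16 kHz, appears at 4.62 kHz.
116.58 kHz mod fs = 15.94 kHz.
15.94 kHz ≤ fs/2 = 25.16 kHz, appears at 15.94 kHz.
116.58 kHz and 166.9 kHz both map to 15.94 kHz.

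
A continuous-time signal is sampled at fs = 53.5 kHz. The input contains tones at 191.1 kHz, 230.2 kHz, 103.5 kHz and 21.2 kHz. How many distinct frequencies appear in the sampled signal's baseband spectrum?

4

fs/2 = 26.75 kHz.
191.1 kHz mod fs = 30.6 kHz.
30.6 kHz > fs/2 = 26.75 kHz, folds to fs − 30.6 kHz = 22.9 kHz.
230.2 kHz mod fs = 16.2 kHz.
16.2 kHz ≤ fs/2 = 26.75 kHz, appears at 16.2 kHz.
103.5 kHz mod fs = 50 kHz.
50 kHz > fs/2 = 26.75 kHz, folds to fs − 50 kHz = 3.5 kHz.
21.2 kHz ≤ fs/2 = 26.75 kHz, passes unchanged.
Distinct values: {3.5 kHz, 16.2 kHz, 21.2 kHz, 22.9 kHz} → 4.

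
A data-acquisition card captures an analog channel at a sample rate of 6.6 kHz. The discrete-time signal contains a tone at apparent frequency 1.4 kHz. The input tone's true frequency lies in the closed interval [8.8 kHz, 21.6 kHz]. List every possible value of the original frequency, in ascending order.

Frequencies that alias to 1.4 kHz are k·fs ± 1.4 kHz for integer k ≥ 0.
k=0: 1.4 kHz.
k=1: 5.2 kHz, 8 kHz.
k=2: 11.8 kHz, 14.6 kHz.
k=3: 18.4 kHz, 21.2 kHz.
k=4: 25 kHz, 27.8 kHz.
Within [8.8 kHz, 21.6 kHz]: 11.8 kHz, 14.6 kHz, 18.4 kHz, 21.2 kHz.

11.8 kHz, 14.6 kHz, 18.4 kHz, 21.2 kHz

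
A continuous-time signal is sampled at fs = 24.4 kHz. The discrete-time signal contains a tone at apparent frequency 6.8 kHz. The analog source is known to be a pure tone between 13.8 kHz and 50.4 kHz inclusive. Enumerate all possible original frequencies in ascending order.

17.6 kHz, 31.2 kHz, 42 kHz

Frequencies that alias to 6.8 kHz are k·fs ± 6.8 kHz for integer k ≥ 0.
k=0: 6.8 kHz.
k=1: 17.6 kHz, 31.2 kHz.
k=2: 42 kHz, 55.6 kHz.
k=3: 66.4 kHz, 80 kHz.
Within [13.8 kHz, 50.4 kHz]: 17.6 kHz, 31.2 kHz, 42 kHz.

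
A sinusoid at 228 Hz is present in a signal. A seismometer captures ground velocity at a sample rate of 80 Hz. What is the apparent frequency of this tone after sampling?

228 Hz mod fs = 68 Hz.
68 Hz > fs/2 = 40 Hz, folds to fs − 68 Hz = 12 Hz.

12 Hz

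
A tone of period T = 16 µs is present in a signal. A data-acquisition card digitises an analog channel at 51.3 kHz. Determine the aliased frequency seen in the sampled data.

T = 16 µs → f = 1/T = 62.5 kHz.
62.5 kHz mod fs = 11.2 kHz.
11.2 kHz ≤ fs/2 = 25.65 kHz, appears at 11.2 kHz.

11.2 kHz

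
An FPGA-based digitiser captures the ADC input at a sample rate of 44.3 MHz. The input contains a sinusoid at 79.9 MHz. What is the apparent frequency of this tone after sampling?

8.7 MHz

79.9 MHz mod fs = 35.6 MHz.
35.6 MHz > fs/2 = 22.15 MHz, folds to fs − 35.6 MHz = 8.7 MHz.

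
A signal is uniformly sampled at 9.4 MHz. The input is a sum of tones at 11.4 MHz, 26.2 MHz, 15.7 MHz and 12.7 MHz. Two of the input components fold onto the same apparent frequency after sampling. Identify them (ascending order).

11.4 MHz, 26.2 MHz

fs/2 = 4.7 MHz.
11.4 MHz mod fs = 2 MHz.
2 MHz ≤ fs/2 = 4.7 MHz, appears at 2 MHz.
26.2 MHz mod fs = 7.4 MHz.
7.4 MHz > fs/2 = 4.7 MHz, folds to fs − 7.4 MHz = 2 MHz.
15.7 MHz mod fs = 6.3 MHz.
6.3 MHz > fs/2 = 4.7 MHz, folds to fs − 6.3 MHz = 3.1 MHz.
12.7 MHz mod fs = 3.3 MHz.
3.3 MHz ≤ fs/2 = 4.7 MHz, appears at 3.3 MHz.
11.4 MHz and 26.2 MHz both map to 2 MHz.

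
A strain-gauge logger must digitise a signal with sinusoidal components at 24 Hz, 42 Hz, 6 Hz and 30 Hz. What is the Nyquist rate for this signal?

84 Hz

Highest-frequency component: 42 Hz.
Nyquist rate = 2 × 42 Hz = 84 Hz.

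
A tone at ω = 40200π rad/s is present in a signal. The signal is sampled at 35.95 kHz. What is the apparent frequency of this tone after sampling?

15.85 kHz

ω = 40200π rad/s → f = ω/(2π) = 20100 Hz = 20.1 kHz.
20.1 kHz > fs/2 = 17.975 kHz, folds to fs − 20.1 kHz = 15.85 kHz.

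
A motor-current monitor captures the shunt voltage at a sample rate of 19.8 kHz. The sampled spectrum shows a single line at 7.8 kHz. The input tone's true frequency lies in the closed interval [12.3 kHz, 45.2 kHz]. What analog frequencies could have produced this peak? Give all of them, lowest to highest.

27.6 kHz, 31.8 kHz

Frequencies that alias to 7.8 kHz are k·fs ± 7.8 kHz for integer k ≥ 0.
k=0: 7.8 kHz.
k=1: 12 kHz, 27.6 kHz.
k=2: 31.8 kHz, 47.4 kHz.
k=3: 51.6 kHz, 67.2 kHz.
Within [12.3 kHz, 45.2 kHz]: 27.6 kHz, 31.8 kHz.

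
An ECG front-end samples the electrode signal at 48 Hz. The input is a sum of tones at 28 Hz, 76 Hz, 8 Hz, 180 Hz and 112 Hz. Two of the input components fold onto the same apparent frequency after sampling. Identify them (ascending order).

28 Hz, 76 Hz

fs/2 = 24 Hz.
28 Hz > fs/2 = 24 Hz, folds to fs − 28 Hz = 20 Hz.
76 Hz mod fs = 28 Hz.
28 Hz > fs/2 = 24 Hz, folds to fs − 28 Hz = 20 Hz.
8 Hz ≤ fs/2 = 24 Hz, passes unchanged.
180 Hz mod fs = 36 Hz.
36 Hz > fs/2 = 24 Hz, folds to fs − 36 Hz = 12 Hz.
112 Hz mod fs = 16 Hz.
16 Hz ≤ fs/2 = 24 Hz, appears at 16 Hz.
28 Hz and 76 Hz both map to 20 Hz.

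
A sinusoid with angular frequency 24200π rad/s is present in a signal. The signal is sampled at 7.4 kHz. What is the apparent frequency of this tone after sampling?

2.7 kHz

ω = 24200π rad/s → f = ω/(2π) = 12100 Hz = 12.1 kHz.
12.1 kHz mod fs = 4.7 kHz.
4.7 kHz > fs/2 = 3.7 kHz, folds to fs − 4.7 kHz = 2.7 kHz.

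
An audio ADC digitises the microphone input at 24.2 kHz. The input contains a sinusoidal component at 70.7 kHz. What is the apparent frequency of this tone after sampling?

1.9 kHz

70.7 kHz mod fs = 22.3 kHz.
22.3 kHz > fs/2 = 12.1 kHz, folds to fs − 22.3 kHz = 1.9 kHz.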